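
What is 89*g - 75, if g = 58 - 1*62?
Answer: -431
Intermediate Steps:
g = -4 (g = 58 - 62 = -4)
89*g - 75 = 89*(-4) - 75 = -356 - 75 = -431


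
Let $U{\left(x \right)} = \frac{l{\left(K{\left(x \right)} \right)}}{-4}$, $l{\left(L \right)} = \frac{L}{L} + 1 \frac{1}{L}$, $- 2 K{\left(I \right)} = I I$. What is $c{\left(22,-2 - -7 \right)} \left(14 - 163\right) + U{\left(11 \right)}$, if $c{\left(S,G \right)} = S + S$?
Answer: $- \frac{3173223}{484} \approx -6556.2$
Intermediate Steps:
$K{\left(I \right)} = - \frac{I^{2}}{2}$ ($K{\left(I \right)} = - \frac{I I}{2} = - \frac{I^{2}}{2}$)
$l{\left(L \right)} = 1 + \frac{1}{L}$
$c{\left(S,G \right)} = 2 S$
$U{\left(x \right)} = \frac{1 - \frac{x^{2}}{2}}{2 x^{2}}$ ($U{\left(x \right)} = \frac{\frac{1}{\left(- \frac{1}{2}\right) x^{2}} \left(1 - \frac{x^{2}}{2}\right)}{-4} = - \frac{2}{x^{2}} \left(1 - \frac{x^{2}}{2}\right) \left(- \frac{1}{4}\right) = - \frac{2 \left(1 - \frac{x^{2}}{2}\right)}{x^{2}} \left(- \frac{1}{4}\right) = \frac{1 - \frac{x^{2}}{2}}{2 x^{2}}$)
$c{\left(22,-2 - -7 \right)} \left(14 - 163\right) + U{\left(11 \right)} = 2 \cdot 22 \left(14 - 163\right) + \frac{2 - 11^{2}}{4 \cdot 121} = 44 \left(-149\right) + \frac{1}{4} \cdot \frac{1}{121} \left(2 - 121\right) = -6556 + \frac{1}{4} \cdot \frac{1}{121} \left(2 - 121\right) = -6556 + \frac{1}{4} \cdot \frac{1}{121} \left(-119\right) = -6556 - \frac{119}{484} = - \frac{3173223}{484}$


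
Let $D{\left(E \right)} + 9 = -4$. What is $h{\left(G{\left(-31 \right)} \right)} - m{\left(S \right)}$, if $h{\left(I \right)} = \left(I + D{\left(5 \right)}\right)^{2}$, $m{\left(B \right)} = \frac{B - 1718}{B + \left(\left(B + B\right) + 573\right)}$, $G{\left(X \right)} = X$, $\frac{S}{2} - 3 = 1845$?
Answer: $\frac{981466}{507} \approx 1935.8$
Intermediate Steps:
$S = 3696$ ($S = 6 + 2 \cdot 1845 = 6 + 3690 = 3696$)
$D{\left(E \right)} = -13$ ($D{\left(E \right)} = -9 - 4 = -13$)
$m{\left(B \right)} = \frac{-1718 + B}{573 + 3 B}$ ($m{\left(B \right)} = \frac{-1718 + B}{B + \left(2 B + 573\right)} = \frac{-1718 + B}{B + \left(573 + 2 B\right)} = \frac{-1718 + B}{573 + 3 B}$)
$h{\left(I \right)} = \left(-13 + I\right)^{2}$ ($h{\left(I \right)} = \left(I - 13\right)^{2} = \left(-13 + I\right)^{2}$)
$h{\left(G{\left(-31 \right)} \right)} - m{\left(S \right)} = \left(-13 - 31\right)^{2} - \frac{-1718 + 3696}{3 \left(191 + 3696\right)} = \left(-44\right)^{2} - \frac{1}{3} \cdot \frac{1}{3887} \cdot 1978 = 1936 - \frac{1}{3} \cdot \frac{1}{3887} \cdot 1978 = 1936 - \frac{86}{507} = \frac{981466}{507}$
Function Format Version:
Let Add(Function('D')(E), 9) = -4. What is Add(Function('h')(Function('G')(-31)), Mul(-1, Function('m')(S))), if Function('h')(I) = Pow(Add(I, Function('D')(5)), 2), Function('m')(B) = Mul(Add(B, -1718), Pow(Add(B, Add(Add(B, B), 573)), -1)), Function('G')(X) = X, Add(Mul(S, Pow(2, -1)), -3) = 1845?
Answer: Rational(981466, 507) ≈ 1935.8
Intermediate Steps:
S = 3696 (S = Add(6, Mul(2, 1845)) = Add(6, 3690) = 3696)
Function('D')(E) = -13 (Function('D')(E) = Add(-9, -4) = -13)
Function('m')(B) = Mul(Pow(Add(573, Mul(3, B)), -1), Add(-1718, B)) (Function('m')(B) = Mul(Add(-1718, B), Pow(Add(B, Add(Mul(2, B), 573)), -1)) = Mul(Add(-1718, B), Pow(Add(B, Add(573, Mul(2, B))), -1)) = Mul(Add(-1718, B), Pow(Add(573, Mul(3, B)), -1)) = Mul(Pow(Add(573, Mul(3, B)), -1), Add(-1718, B)))
Function('h')(I) = Pow(Add(-13, I), 2) (Function('h')(I) = Pow(Add(I, -13), 2) = Pow(Add(-13, I), 2))
Add(Function('h')(Function('G')(-31)), Mul(-1, Function('m')(S))) = Add(Pow(Add(-13, -31), 2), Mul(-1, Mul(Rational(1, 3), Pow(Add(191, 3696), -1), Add(-1718, 3696)))) = Add(Pow(-44, 2), Mul(-1, Mul(Rational(1, 3), Pow(3887, -1), 1978))) = Add(1936, Mul(-1, Mul(Rational(1, 3), Rational(1, 3887), 1978))) = Add(1936, Mul(-1, Rational(86, 507))) = Add(1936, Rational(-86, 507)) = Rational(981466, 507)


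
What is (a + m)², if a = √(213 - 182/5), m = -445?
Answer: (2225 - √4415)²/25 ≈ 1.8637e+5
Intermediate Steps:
a = √4415/5 (a = √(213 - 182*⅕) = √(213 - 182/5) = √(883/5) = √4415/5 ≈ 13.289)
(a + m)² = (√4415/5 - 445)² = (-445 + √4415/5)²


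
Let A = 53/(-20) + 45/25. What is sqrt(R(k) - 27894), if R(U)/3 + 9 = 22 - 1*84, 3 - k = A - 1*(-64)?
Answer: 9*I*sqrt(347) ≈ 167.65*I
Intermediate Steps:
A = -17/20 (A = 53*(-1/20) + 45*(1/25) = -53/20 + 9/5 = -17/20 ≈ -0.85000)
k = -1203/20 (k = 3 - (-17/20 - 1*(-64)) = 3 - (-17/20 + 64) = 3 - 1*1263/20 = 3 - 1263/20 = -1203/20 ≈ -60.150)
R(U) = -213 (R(U) = -27 + 3*(22 - 1*84) = -27 + 3*(22 - 84) = -27 + 3*(-62) = -27 - 186 = -213)
sqrt(R(k) - 27894) = sqrt(-213 - 27894) = sqrt(-28107) = 9*I*sqrt(347)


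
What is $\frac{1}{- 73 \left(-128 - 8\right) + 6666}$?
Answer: $\frac{1}{16594} \approx 6.0263 \cdot 10^{-5}$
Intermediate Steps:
$\frac{1}{- 73 \left(-128 - 8\right) + 6666} = \frac{1}{\left(-73\right) \left(-136\right) + 6666} = \frac{1}{9928 + 6666} = \frac{1}{16594}$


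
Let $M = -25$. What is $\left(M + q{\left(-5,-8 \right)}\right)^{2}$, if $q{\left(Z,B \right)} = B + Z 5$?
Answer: $3364$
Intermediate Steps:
$q{\left(Z,B \right)} = B + 5 Z$
$\left(M + q{\left(-5,-8 \right)}\right)^{2} = \left(-25 + \left(-8 + 5 \left(-5\right)\right)\right)^{2} = \left(-25 - 33\right)^{2} = \left(-58\right)^{2} = 3364$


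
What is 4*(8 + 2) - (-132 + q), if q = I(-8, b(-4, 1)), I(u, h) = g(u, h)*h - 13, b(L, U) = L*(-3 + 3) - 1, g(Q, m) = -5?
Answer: 180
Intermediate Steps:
b(L, U) = -1 (b(L, U) = L*0 - 1 = 0 - 1 = -1)
I(u, h) = -13 - 5*h (I(u, h) = -5*h - 13 = -13 - 5*h)
q = -8 (q = -13 - 5*(-1) = -13 + 5 = -8)
4*(8 + 2) - (-132 + q) = 4*(8 + 2) - (-132 - 8) = 4*10 - 1*(-140) = 40 + 140 = 180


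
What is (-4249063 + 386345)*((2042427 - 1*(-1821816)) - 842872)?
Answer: -11670704146378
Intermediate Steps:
(-4249063 + 386345)*((2042427 - 1*(-1821816)) - 842872) = -3862718*((2042427 + 1821816) - 842872) = -3862718*(3864243 - 842872) = -3862718*3021371 = -11670704146378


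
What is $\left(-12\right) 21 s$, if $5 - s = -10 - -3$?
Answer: $-3024$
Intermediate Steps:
$s = 12$ ($s = 5 - \left(-10 - -3\right) = 5 - \left(-10 + 3\right) = 5 - -7 = 5 + 7 = 12$)
$\left(-12\right) 21 s = \left(-12\right) 21 \cdot 12 = \left(-252\right) 12 = -3024$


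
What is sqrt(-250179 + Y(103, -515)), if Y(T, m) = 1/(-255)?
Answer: I*sqrt(16267889730)/255 ≈ 500.18*I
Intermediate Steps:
Y(T, m) = -1/255
sqrt(-250179 + Y(103, -515)) = sqrt(-250179 - 1/255) = sqrt(-63795646/255) = I*sqrt(16267889730)/255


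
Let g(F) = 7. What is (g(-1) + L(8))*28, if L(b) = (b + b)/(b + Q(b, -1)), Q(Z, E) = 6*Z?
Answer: 204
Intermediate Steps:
L(b) = 2/7 (L(b) = (b + b)/(b + 6*b) = (2*b)/((7*b)) = (2*b)*(1/(7*b)) = 2/7)
(g(-1) + L(8))*28 = (7 + 2/7)*28 = (51/7)*28 = 204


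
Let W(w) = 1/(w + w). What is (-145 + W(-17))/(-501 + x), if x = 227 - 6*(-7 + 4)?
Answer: 4931/8704 ≈ 0.56652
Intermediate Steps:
W(w) = 1/(2*w)
x = 245 (x = 227 - 6*(-3) = 227 - 1*(-18) = 227 + 18 = 245)
(-145 + W(-17))/(-501 + x) = (-145 + (½)/(-17))/(-501 + 245) = (-145 + (½)*(-1/17))/(-256) = (-145 - 1/34)*(-1/256) = -4931/34*(-1/256) = 4931/8704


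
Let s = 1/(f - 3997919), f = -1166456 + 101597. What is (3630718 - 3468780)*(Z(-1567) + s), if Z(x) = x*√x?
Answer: -11567/361627 - 253756846*I*√1567 ≈ -0.031986 - 1.0045e+10*I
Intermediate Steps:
f = -1064859
s = -1/5062778 (s = 1/(-1064859 - 3997919) = 1/(-5062778) = -1/5062778 ≈ -1.9752e-7)
Z(x) = x^(3/2)
(3630718 - 3468780)*(Z(-1567) + s) = (3630718 - 3468780)*((-1567)^(3/2) - 1/5062778) = 161938*(-1567*I*√1567 - 1/5062778) = 161938*(-1/5062778 - 1567*I*√1567) = -11567/361627 - 253756846*I*√1567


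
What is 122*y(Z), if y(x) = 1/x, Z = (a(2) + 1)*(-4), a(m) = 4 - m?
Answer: -61/6 ≈ -10.167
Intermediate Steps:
Z = -12 (Z = ((4 - 1*2) + 1)*(-4) = ((4 - 2) + 1)*(-4) = (2 + 1)*(-4) = 3*(-4) = -12)
122*y(Z) = 122/(-12) = 122*(-1/12) = -61/6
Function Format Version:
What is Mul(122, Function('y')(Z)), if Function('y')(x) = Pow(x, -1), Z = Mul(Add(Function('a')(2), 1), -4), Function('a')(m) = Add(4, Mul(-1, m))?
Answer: Rational(-61, 6) ≈ -10.167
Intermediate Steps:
Z = -12 (Z = Mul(Add(Add(4, Mul(-1, 2)), 1), -4) = Mul(Add(Add(4, -2), 1), -4) = Mul(Add(2, 1), -4) = Mul(3, -4) = -12)
Mul(122, Function('y')(Z)) = Mul(122, Pow(-12, -1)) = Mul(122, Rational(-1, 12)) = Rational(-61, 6)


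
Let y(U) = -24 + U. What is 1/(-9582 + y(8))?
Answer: -1/9598 ≈ -0.00010419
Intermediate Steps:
1/(-9582 + y(8)) = 1/(-9582 + (-24 + 8)) = 1/(-9582 - 16) = 1/(-9598) = -1/9598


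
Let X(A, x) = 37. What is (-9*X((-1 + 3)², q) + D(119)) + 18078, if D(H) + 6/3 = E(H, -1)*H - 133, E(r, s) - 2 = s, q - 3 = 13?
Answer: 17729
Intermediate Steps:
q = 16 (q = 3 + 13 = 16)
E(r, s) = 2 + s
D(H) = -135 + H (D(H) = -2 + ((2 - 1)*H - 133) = -2 + (1*H - 133) = -2 + (H - 133) = -2 + (-133 + H) = -135 + H)
(-9*X((-1 + 3)², q) + D(119)) + 18078 = (-9*37 + (-135 + 119)) + 18078 = (-333 - 16) + 18078 = -349 + 18078 = 17729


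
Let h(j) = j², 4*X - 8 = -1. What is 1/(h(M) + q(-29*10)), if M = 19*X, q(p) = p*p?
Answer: 16/1363289 ≈ 1.1736e-5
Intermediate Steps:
X = 7/4 (X = 2 + (¼)*(-1) = 2 - ¼ = 7/4 ≈ 1.7500)
q(p) = p²
M = 133/4 (M = 19*(7/4) = 133/4 ≈ 33.250)
1/(h(M) + q(-29*10)) = 1/((133/4)² + (-29*10)²) = 1/(17689/16 + (-290)²) = 1/(17689/16 + 84100) = 1/(1363289/16) = 16/1363289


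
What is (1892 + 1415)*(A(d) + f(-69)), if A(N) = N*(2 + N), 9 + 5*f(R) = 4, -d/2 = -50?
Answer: 33728093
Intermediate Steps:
d = 100 (d = -2*(-50) = 100)
f(R) = -1 (f(R) = -9/5 + (1/5)*4 = -9/5 + 4/5 = -1)
(1892 + 1415)*(A(d) + f(-69)) = (1892 + 1415)*(100*(2 + 100) - 1) = 3307*(100*102 - 1) = 3307*(10200 - 1) = 3307*10199 = 33728093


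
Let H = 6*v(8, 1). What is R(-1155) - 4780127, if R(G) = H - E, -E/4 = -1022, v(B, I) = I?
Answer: -4784209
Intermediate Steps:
H = 6 (H = 6*1 = 6)
E = 4088 (E = -4*(-1022) = 4088)
R(G) = -4082 (R(G) = 6 - 1*4088 = 6 - 4088 = -4082)
R(-1155) - 4780127 = -4082 - 4780127 = -4784209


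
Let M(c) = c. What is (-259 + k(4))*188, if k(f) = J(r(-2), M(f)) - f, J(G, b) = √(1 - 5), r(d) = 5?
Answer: -49444 + 376*I ≈ -49444.0 + 376.0*I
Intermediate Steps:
J(G, b) = 2*I (J(G, b) = √(-4) = 2*I)
k(f) = -f + 2*I (k(f) = 2*I - f = -f + 2*I)
(-259 + k(4))*188 = (-259 + (-1*4 + 2*I))*188 = (-259 + (-4 + 2*I))*188 = (-263 + 2*I)*188 = -49444 + 376*I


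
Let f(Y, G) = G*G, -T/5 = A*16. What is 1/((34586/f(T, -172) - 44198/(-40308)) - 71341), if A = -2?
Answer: -149058984/10633679271779 ≈ -1.4018e-5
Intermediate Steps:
T = 160 (T = -(-10)*16 = -5*(-32) = 160)
f(Y, G) = G²
1/((34586/f(T, -172) - 44198/(-40308)) - 71341) = 1/((34586/((-172)²) - 44198/(-40308)) - 71341) = 1/((34586/29584 - 44198*(-1/40308)) - 71341) = 1/((34586*(1/29584) + 22099/20154) - 71341) = 1/((17293/14792 + 22099/20154) - 71341) = 1/(337705765/149058984 - 71341) = 1/(-10633679271779/149058984) = -149058984/10633679271779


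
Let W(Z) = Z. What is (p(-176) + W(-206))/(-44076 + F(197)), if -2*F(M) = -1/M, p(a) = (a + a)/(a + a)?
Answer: 80770/17365943 ≈ 0.0046511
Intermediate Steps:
p(a) = 1 (p(a) = (2*a)/((2*a)) = (2*a)*(1/(2*a)) = 1)
F(M) = 1/(2*M) (F(M) = -(-1)/(2*M) = 1/(2*M))
(p(-176) + W(-206))/(-44076 + F(197)) = (1 - 206)/(-44076 + (1/2)/197) = -205/(-44076 + (1/2)*(1/197)) = -205/(-44076 + 1/394) = -205/(-17365943/394) = -205*(-394/17365943) = 80770/17365943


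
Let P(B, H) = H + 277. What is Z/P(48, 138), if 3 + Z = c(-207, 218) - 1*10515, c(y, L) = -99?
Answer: -10617/415 ≈ -25.583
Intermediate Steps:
P(B, H) = 277 + H
Z = -10617 (Z = -3 + (-99 - 1*10515) = -3 + (-99 - 10515) = -3 - 10614 = -10617)
Z/P(48, 138) = -10617/(277 + 138) = -10617/415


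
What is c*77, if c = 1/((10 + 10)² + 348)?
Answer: 7/68 ≈ 0.10294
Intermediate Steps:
c = 1/748 (c = 1/(20² + 348) = 1/(400 + 348) = 1/748 ≈ 0.0013369)
c*77 = (1/748)*77 = 7/68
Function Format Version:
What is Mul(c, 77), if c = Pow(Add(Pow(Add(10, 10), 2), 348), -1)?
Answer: Rational(7, 68) ≈ 0.10294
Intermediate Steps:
c = Rational(1, 748) (c = Pow(Add(Pow(20, 2), 348), -1) = Pow(Add(400, 348), -1) = Pow(748, -1) = Rational(1, 748) ≈ 0.0013369)
Mul(c, 77) = Mul(Rational(1, 748), 77) = Rational(7, 68)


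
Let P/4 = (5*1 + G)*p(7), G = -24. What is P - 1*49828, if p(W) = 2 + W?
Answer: -50512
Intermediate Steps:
P = -684 (P = 4*((5*1 - 24)*(2 + 7)) = 4*((5 - 24)*9) = 4*(-19*9) = 4*(-171) = -684)
P - 1*49828 = -684 - 1*49828 = -684 - 49828 = -50512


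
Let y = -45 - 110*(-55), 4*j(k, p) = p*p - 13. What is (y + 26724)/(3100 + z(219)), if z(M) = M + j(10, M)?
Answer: 32729/15306 ≈ 2.1383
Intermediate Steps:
j(k, p) = -13/4 + p²/4 (j(k, p) = (p*p - 13)/4 = (p² - 13)/4 = (-13 + p²)/4 = -13/4 + p²/4)
y = 6005 (y = -45 + 6050 = 6005)
z(M) = -13/4 + M + M²/4 (z(M) = M + (-13/4 + M²/4) = -13/4 + M + M²/4)
(y + 26724)/(3100 + z(219)) = (6005 + 26724)/(3100 + (-13/4 + 219 + (¼)*219²)) = 32729/(3100 + (-13/4 + 219 + (¼)*47961)) = 32729/(3100 + (-13/4 + 219 + 47961/4)) = 32729/(3100 + 12206) = 32729/15306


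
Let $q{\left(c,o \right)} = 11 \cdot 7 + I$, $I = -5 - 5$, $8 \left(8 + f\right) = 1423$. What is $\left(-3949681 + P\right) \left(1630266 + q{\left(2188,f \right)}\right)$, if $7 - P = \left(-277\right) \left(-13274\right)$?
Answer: $-12433852008476$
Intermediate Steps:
$f = \frac{1359}{8}$ ($f = -8 + \frac{1}{8} \cdot 1423 = -8 + \frac{1423}{8} = \frac{1359}{8} \approx 169.88$)
$I = -10$ ($I = -5 - 5 = -10$)
$P = -3676891$ ($P = 7 - \left(-277\right) \left(-13274\right) = 7 - 3676898 = -3676891$)
$q{\left(c,o \right)} = 67$ ($q{\left(c,o \right)} = 11 \cdot 7 - 10 = 77 - 10 = 67$)
$\left(-3949681 + P\right) \left(1630266 + q{\left(2188,f \right)}\right) = \left(-3949681 - 3676891\right) \left(1630266 + 67\right) = \left(-7626572\right) 1630333 = -12433852008476$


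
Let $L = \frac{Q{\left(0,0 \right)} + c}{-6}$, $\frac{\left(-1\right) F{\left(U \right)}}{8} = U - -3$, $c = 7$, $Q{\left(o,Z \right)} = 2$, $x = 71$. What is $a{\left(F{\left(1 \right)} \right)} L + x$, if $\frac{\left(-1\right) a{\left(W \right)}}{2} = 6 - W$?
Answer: $185$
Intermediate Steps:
$F{\left(U \right)} = -24 - 8 U$ ($F{\left(U \right)} = - 8 \left(U - -3\right) = - 8 \left(U + 3\right) = - 8 \left(3 + U\right) = -24 - 8 U$)
$L = - \frac{3}{2}$ ($L = \frac{2 + 7}{-6} = 9 \left(- \frac{1}{6}\right) = - \frac{3}{2} \approx -1.5$)
$a{\left(W \right)} = -12 + 2 W$ ($a{\left(W \right)} = - 2 \left(6 - W\right) = -12 + 2 W$)
$a{\left(F{\left(1 \right)} \right)} L + x = \left(-12 + 2 \left(-24 - 8\right)\right) \left(- \frac{3}{2}\right) + 71 = \left(-12 + 2 \left(-32\right)\right) \left(- \frac{3}{2}\right) + 71 = \left(-12 - 64\right) \left(- \frac{3}{2}\right) + 71 = \left(-76\right) \left(- \frac{3}{2}\right) + 71 = 114 + 71 = 185$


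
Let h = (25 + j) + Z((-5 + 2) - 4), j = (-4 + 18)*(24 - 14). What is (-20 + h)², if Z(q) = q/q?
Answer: 21316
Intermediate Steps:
Z(q) = 1
j = 140 (j = 14*10 = 140)
h = 166 (h = (25 + 140) + 1 = 165 + 1 = 166)
(-20 + h)² = (-20 + 166)² = 146² = 21316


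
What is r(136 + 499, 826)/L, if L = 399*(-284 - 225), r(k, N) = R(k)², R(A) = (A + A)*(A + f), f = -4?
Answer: -642193876900/203091 ≈ -3.1621e+6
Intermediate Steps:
R(A) = 2*A*(-4 + A) (R(A) = (A + A)*(A - 4) = (2*A)*(-4 + A) = 2*A*(-4 + A))
r(k, N) = 4*k²*(-4 + k)² (r(k, N) = (2*k*(-4 + k))² = 4*k²*(-4 + k)²)
L = -203091 (L = 399*(-509) = -203091)
r(136 + 499, 826)/L = (4*(136 + 499)²*(-4 + (136 + 499))²)/(-203091) = (4*635²*(-4 + 635)²)*(-1/203091) = (4*403225*631²)*(-1/203091) = (4*403225*398161)*(-1/203091) = 642193876900*(-1/203091) = -642193876900/203091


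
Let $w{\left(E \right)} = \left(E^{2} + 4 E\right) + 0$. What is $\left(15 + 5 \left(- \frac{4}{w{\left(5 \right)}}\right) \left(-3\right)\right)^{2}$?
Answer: $\frac{2401}{9} \approx 266.78$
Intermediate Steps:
$w{\left(E \right)} = E^{2} + 4 E$
$\left(15 + 5 \left(- \frac{4}{w{\left(5 \right)}}\right) \left(-3\right)\right)^{2} = \left(15 + 5 \left(- \frac{4}{5 \left(4 + 5\right)}\right) \left(-3\right)\right)^{2} = \left(15 + 5 \left(- \frac{4}{5 \cdot 9}\right) \left(-3\right)\right)^{2} = \left(15 + 5 \left(- \frac{4}{45}\right) \left(-3\right)\right)^{2} = \left(15 - - \frac{4}{3}\right)^{2} = \left(15 + \frac{4}{3}\right)^{2} = \left(\frac{49}{3}\right)^{2} = \frac{2401}{9}$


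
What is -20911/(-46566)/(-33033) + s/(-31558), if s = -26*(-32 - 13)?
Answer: -81835049209/2206499036742 ≈ -0.037088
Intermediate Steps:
s = 1170 (s = -26*(-45) = 1170)
-20911/(-46566)/(-33033) + s/(-31558) = -20911/(-46566)/(-33033) + 1170/(-31558) = -20911*(-1/46566)*(-1/33033) + 1170*(-1/31558) = (20911/46566)*(-1/33033) - 585/15779 = -1901/139837698 - 585/15779 = -81835049209/2206499036742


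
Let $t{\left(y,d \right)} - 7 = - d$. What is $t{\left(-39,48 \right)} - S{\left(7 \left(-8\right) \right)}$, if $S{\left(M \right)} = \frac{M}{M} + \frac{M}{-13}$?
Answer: $- \frac{602}{13} \approx -46.308$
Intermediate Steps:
$S{\left(M \right)} = 1 - \frac{M}{13}$ ($S{\left(M \right)} = 1 + M \left(- \frac{1}{13}\right) = 1 - \frac{M}{13}$)
$t{\left(y,d \right)} = 7 - d$
$t{\left(-39,48 \right)} - S{\left(7 \left(-8\right) \right)} = \left(7 - 48\right) - \left(1 - \frac{7 \left(-8\right)}{13}\right) = \left(7 - 48\right) - \left(1 - - \frac{56}{13}\right) = -41 - \left(1 + \frac{56}{13}\right) = -41 - \frac{69}{13} = - \frac{602}{13}$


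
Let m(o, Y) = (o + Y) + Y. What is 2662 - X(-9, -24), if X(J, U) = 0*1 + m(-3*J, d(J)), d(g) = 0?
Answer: 2635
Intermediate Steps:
m(o, Y) = o + 2*Y (m(o, Y) = (Y + o) + Y = o + 2*Y)
X(J, U) = -3*J (X(J, U) = 0*1 + (-3*J + 2*0) = 0 + (-3*J + 0) = 0 - 3*J = -3*J)
2662 - X(-9, -24) = 2662 - (-3)*(-9) = 2662 - 1*27 = 2662 - 27 = 2635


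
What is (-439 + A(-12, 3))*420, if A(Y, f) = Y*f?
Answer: -199500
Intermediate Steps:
(-439 + A(-12, 3))*420 = (-439 - 12*3)*420 = (-439 - 36)*420 = -475*420 = -199500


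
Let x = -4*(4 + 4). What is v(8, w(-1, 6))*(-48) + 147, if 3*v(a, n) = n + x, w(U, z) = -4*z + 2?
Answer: 1011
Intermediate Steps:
w(U, z) = 2 - 4*z
x = -32 (x = -4*8 = -32)
v(a, n) = -32/3 + n/3 (v(a, n) = (n - 32)/3 = (-32 + n)/3 = -32/3 + n/3)
v(8, w(-1, 6))*(-48) + 147 = (-32/3 + (2 - 4*6)/3)*(-48) + 147 = (-32/3 + (2 - 24)/3)*(-48) + 147 = (-32/3 + (⅓)*(-22))*(-48) + 147 = (-32/3 - 22/3)*(-48) + 147 = -18*(-48) + 147 = 864 + 147 = 1011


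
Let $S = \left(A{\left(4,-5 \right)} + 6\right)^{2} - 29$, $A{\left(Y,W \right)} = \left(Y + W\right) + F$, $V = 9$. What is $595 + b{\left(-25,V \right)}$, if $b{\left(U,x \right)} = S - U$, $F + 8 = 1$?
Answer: $595$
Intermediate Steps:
$F = -7$ ($F = -8 + 1 = -7$)
$A{\left(Y,W \right)} = -7 + W + Y$ ($A{\left(Y,W \right)} = \left(Y + W\right) - 7 = \left(W + Y\right) - 7 = -7 + W + Y$)
$S = -25$ ($S = \left(\left(-7 - 5 + 4\right) + 6\right)^{2} - 29 = \left(-8 + 6\right)^{2} - 29 = \left(-2\right)^{2} - 29 = 4 - 29 = -25$)
$b{\left(U,x \right)} = -25 - U$
$595 + b{\left(-25,V \right)} = 595 - 0 = 595 + \left(-25 + 25\right) = 595 + 0 = 595$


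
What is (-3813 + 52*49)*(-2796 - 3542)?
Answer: 8017570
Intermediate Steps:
(-3813 + 52*49)*(-2796 - 3542) = (-3813 + 2548)*(-6338) = -1265*(-6338) = 8017570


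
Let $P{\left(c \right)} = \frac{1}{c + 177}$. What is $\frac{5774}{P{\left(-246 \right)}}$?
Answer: $-398406$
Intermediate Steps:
$P{\left(c \right)} = \frac{1}{177 + c}$
$\frac{5774}{P{\left(-246 \right)}} = \frac{5774}{\frac{1}{177 - 246}} = \frac{5774}{\frac{1}{-69}} = \frac{5774}{- \frac{1}{69}} = 5774 \left(-69\right) = -398406$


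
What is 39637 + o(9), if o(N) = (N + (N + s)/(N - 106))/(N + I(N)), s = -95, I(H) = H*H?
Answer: 346031969/8730 ≈ 39637.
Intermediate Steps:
I(H) = H²
o(N) = (N + (-95 + N)/(-106 + N))/(N + N²) (o(N) = (N + (N - 95)/(N - 106))/(N + N²) = (N + (-95 + N)/(-106 + N))/(N + N²))
39637 + o(9) = 39637 + (-95 + 9² - 105*9)/(9*(-106 + 9² - 105*9)) = 39637 + (-95 + 81 - 945)/(9*(-106 + 81 - 945)) = 39637 + (⅑)*(-959)/(-970) = 39637 + (⅑)*(-1/970)*(-959) = 39637 + 959/8730 = 346031969/8730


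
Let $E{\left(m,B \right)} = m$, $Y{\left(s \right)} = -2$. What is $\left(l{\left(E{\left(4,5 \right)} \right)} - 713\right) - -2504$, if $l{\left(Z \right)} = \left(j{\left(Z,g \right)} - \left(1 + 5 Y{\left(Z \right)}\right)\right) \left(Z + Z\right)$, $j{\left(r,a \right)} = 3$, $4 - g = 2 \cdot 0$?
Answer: $1887$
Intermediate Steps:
$g = 4$ ($g = 4 - 2 \cdot 0 = 4 - 0 = 4 + 0 = 4$)
$l{\left(Z \right)} = 24 Z$ ($l{\left(Z \right)} = \left(3 - -9\right) \left(Z + Z\right) = \left(3 + \left(-1 + 10\right)\right) 2 Z = \left(3 + 9\right) 2 Z = 12 \cdot 2 Z = 24 Z$)
$\left(l{\left(E{\left(4,5 \right)} \right)} - 713\right) - -2504 = \left(24 \cdot 4 - 713\right) - -2504 = \left(96 - 713\right) + 2504 = -617 + 2504 = 1887$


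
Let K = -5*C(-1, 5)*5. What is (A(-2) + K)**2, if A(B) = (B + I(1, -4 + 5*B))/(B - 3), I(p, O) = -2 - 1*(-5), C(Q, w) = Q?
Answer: 15376/25 ≈ 615.04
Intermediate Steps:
I(p, O) = 3 (I(p, O) = -2 + 5 = 3)
K = 25 (K = -5*(-1)*5 = 5*5 = 25)
A(B) = (3 + B)/(-3 + B) (A(B) = (B + 3)/(B - 3) = (3 + B)/(-3 + B))
(A(-2) + K)**2 = ((3 - 2)/(-3 - 2) + 25)**2 = (1/(-5) + 25)**2 = (-1/5*1 + 25)**2 = (-1/5 + 25)**2 = (124/5)**2 = 15376/25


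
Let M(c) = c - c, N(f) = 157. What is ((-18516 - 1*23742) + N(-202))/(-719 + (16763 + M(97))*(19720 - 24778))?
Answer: 42101/84787973 ≈ 0.00049654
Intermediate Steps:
M(c) = 0
((-18516 - 1*23742) + N(-202))/(-719 + (16763 + M(97))*(19720 - 24778)) = ((-18516 - 1*23742) + 157)/(-719 + (16763 + 0)*(19720 - 24778)) = ((-18516 - 23742) + 157)/(-719 + 16763*(-5058)) = (-42258 + 157)/(-719 - 84787254) = -42101/(-84787973) = -42101*(-1/84787973) = 42101/84787973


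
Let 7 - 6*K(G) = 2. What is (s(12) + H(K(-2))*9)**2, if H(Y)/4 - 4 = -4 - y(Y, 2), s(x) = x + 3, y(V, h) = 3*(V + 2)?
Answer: 84681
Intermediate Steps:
K(G) = 5/6 (K(G) = 7/6 - 1/6*2 = 7/6 - 1/3 = 5/6)
y(V, h) = 6 + 3*V (y(V, h) = 3*(2 + V) = 6 + 3*V)
s(x) = 3 + x
H(Y) = -24 - 12*Y (H(Y) = 16 + 4*(-4 - (6 + 3*Y)) = 16 + 4*(-4 + (-6 - 3*Y)) = 16 + 4*(-10 - 3*Y) = 16 + (-40 - 12*Y) = -24 - 12*Y)
(s(12) + H(K(-2))*9)**2 = ((3 + 12) + (-24 - 12*5/6)*9)**2 = (15 + (-24 - 10)*9)**2 = (15 - 34*9)**2 = (15 - 306)**2 = (-291)**2 = 84681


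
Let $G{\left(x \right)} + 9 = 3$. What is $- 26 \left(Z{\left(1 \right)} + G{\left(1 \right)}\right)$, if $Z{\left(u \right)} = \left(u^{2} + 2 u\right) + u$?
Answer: $52$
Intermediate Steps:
$Z{\left(u \right)} = u^{2} + 3 u$
$G{\left(x \right)} = -6$ ($G{\left(x \right)} = -9 + 3 = -6$)
$- 26 \left(Z{\left(1 \right)} + G{\left(1 \right)}\right) = - 26 \left(1 \left(3 + 1\right) - 6\right) = - 26 \left(1 \cdot 4 - 6\right) = - 26 \left(4 - 6\right) = \left(-26\right) \left(-2\right) = 52$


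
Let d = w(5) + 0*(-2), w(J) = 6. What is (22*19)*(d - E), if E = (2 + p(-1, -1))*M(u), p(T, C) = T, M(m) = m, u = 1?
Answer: 2090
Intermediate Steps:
d = 6 (d = 6 + 0*(-2) = 6 + 0 = 6)
E = 1 (E = (2 - 1)*1 = 1*1 = 1)
(22*19)*(d - E) = (22*19)*(6 - 1*1) = 418*(6 - 1) = 418*5 = 2090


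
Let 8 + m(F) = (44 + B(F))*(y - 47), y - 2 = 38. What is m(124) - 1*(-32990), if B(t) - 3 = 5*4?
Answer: 32513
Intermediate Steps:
y = 40 (y = 2 + 38 = 40)
B(t) = 23 (B(t) = 3 + 5*4 = 3 + 20 = 23)
m(F) = -477 (m(F) = -8 + (44 + 23)*(40 - 47) = -8 + 67*(-7) = -8 - 469 = -477)
m(124) - 1*(-32990) = -477 - 1*(-32990) = -477 + 32990 = 32513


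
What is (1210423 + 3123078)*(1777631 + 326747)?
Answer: 9119324167378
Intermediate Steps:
(1210423 + 3123078)*(1777631 + 326747) = 4333501*2104378 = 9119324167378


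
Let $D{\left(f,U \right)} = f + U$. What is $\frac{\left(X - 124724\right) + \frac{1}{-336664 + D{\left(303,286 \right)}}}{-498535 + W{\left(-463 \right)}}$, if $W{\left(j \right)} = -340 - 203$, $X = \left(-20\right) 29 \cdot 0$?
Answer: $\frac{41916618301}{167727638850} \approx 0.24991$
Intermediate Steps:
$X = 0$ ($X = \left(-580\right) 0 = 0$)
$W{\left(j \right)} = -543$ ($W{\left(j \right)} = -340 - 203 = -543$)
$D{\left(f,U \right)} = U + f$
$\frac{\left(X - 124724\right) + \frac{1}{-336664 + D{\left(303,286 \right)}}}{-498535 + W{\left(-463 \right)}} = \frac{\left(0 - 124724\right) + \frac{1}{-336664 + \left(286 + 303\right)}}{-498535 - 543} = \frac{-124724 + \frac{1}{-336664 + 589}}{-499078} = \left(-124724 + \frac{1}{-336075}\right) \left(- \frac{1}{499078}\right) = \left(-124724 - \frac{1}{336075}\right) \left(- \frac{1}{499078}\right) = \left(- \frac{41916618301}{336075}\right) \left(- \frac{1}{499078}\right) = \frac{41916618301}{167727638850}$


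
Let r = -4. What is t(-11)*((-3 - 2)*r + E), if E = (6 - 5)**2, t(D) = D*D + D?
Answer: 2310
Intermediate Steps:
t(D) = D + D**2 (t(D) = D**2 + D = D + D**2)
E = 1 (E = 1**2 = 1)
t(-11)*((-3 - 2)*r + E) = (-11*(1 - 11))*((-3 - 2)*(-4) + 1) = (-11*(-10))*(-5*(-4) + 1) = 110*(20 + 1) = 110*21 = 2310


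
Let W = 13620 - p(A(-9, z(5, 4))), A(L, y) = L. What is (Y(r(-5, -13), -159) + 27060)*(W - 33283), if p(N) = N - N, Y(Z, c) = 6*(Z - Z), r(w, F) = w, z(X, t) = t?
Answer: -532080780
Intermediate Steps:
Y(Z, c) = 0 (Y(Z, c) = 6*0 = 0)
p(N) = 0
W = 13620 (W = 13620 - 1*0 = 13620 + 0 = 13620)
(Y(r(-5, -13), -159) + 27060)*(W - 33283) = (0 + 27060)*(13620 - 33283) = 27060*(-19663) = -532080780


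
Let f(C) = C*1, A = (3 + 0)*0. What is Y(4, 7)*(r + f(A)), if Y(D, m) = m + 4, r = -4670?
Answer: -51370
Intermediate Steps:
A = 0 (A = 3*0 = 0)
Y(D, m) = 4 + m
f(C) = C
Y(4, 7)*(r + f(A)) = (4 + 7)*(-4670 + 0) = 11*(-4670) = -51370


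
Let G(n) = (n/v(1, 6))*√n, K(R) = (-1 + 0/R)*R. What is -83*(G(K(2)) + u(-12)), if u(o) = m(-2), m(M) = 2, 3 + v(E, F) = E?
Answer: -166 - 83*I*√2 ≈ -166.0 - 117.38*I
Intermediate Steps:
K(R) = -R (K(R) = (-1 + 0)*R = -R)
v(E, F) = -3 + E
u(o) = 2
G(n) = -n^(3/2)/2 (G(n) = (n/(-3 + 1))*√n = (n/(-2))*√n = (n*(-½))*√n = (-n/2)*√n = -n^(3/2)/2)
-83*(G(K(2)) + u(-12)) = -83*(-(-2*I*√2)/2 + 2) = -83*(-(-1)*I*√2 + 2) = -83*(I*√2 + 2) = -83*(2 + I*√2) = -166 - 83*I*√2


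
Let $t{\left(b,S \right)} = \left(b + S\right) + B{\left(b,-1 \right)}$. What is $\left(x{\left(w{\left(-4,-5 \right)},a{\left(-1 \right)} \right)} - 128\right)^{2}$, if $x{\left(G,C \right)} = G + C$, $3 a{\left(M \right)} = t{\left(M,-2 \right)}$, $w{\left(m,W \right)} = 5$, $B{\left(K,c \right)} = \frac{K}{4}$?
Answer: $\frac{2217121}{144} \approx 15397.0$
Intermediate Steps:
$B{\left(K,c \right)} = \frac{K}{4}$ ($B{\left(K,c \right)} = K \frac{1}{4} = \frac{K}{4}$)
$t{\left(b,S \right)} = S + \frac{5 b}{4}$ ($t{\left(b,S \right)} = \left(b + S\right) + \frac{b}{4} = \left(S + b\right) + \frac{b}{4} = S + \frac{5 b}{4}$)
$a{\left(M \right)} = - \frac{2}{3} + \frac{5 M}{12}$ ($a{\left(M \right)} = \frac{-2 + \frac{5 M}{4}}{3} = - \frac{2}{3} + \frac{5 M}{12}$)
$x{\left(G,C \right)} = C + G$
$\left(x{\left(w{\left(-4,-5 \right)},a{\left(-1 \right)} \right)} - 128\right)^{2} = \left(\left(\left(- \frac{2}{3} + \frac{5}{12} \left(-1\right)\right) + 5\right) - 128\right)^{2} = \left(\left(\left(- \frac{2}{3} - \frac{5}{12}\right) + 5\right) - 128\right)^{2} = \left(\left(- \frac{13}{12} + 5\right) - 128\right)^{2} = \left(\frac{47}{12} - 128\right)^{2} = \left(- \frac{1489}{12}\right)^{2} = \frac{2217121}{144}$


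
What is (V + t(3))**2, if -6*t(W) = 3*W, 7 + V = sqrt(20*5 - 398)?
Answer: (17 - 2*I*sqrt(298))**2/4 ≈ -225.75 - 293.47*I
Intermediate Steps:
V = -7 + I*sqrt(298) (V = -7 + sqrt(20*5 - 398) = -7 + sqrt(100 - 398) = -7 + sqrt(-298) = -7 + I*sqrt(298) ≈ -7.0 + 17.263*I)
t(W) = -W/2
(V + t(3))**2 = ((-7 + I*sqrt(298)) - 1/2*3)**2 = ((-7 + I*sqrt(298)) - 3/2)**2 = (-17/2 + I*sqrt(298))**2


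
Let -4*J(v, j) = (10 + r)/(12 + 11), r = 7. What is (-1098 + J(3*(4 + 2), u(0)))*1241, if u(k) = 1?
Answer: -125381953/92 ≈ -1.3628e+6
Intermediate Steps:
J(v, j) = -17/92 (J(v, j) = -(10 + 7)/(4*(12 + 11)) = -17/(4*23) = -1/4*17/23 = -17/92)
(-1098 + J(3*(4 + 2), u(0)))*1241 = (-1098 - 17/92)*1241 = -101033/92*1241 = -125381953/92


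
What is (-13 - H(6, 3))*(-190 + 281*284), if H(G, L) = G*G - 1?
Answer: -3821472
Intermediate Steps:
H(G, L) = -1 + G**2 (H(G, L) = G**2 - 1 = -1 + G**2)
(-13 - H(6, 3))*(-190 + 281*284) = (-13 - (-1 + 6**2))*(-190 + 281*284) = (-13 - (-1 + 36))*(-190 + 79804) = (-13 - 1*35)*79614 = (-13 - 35)*79614 = -48*79614 = -3821472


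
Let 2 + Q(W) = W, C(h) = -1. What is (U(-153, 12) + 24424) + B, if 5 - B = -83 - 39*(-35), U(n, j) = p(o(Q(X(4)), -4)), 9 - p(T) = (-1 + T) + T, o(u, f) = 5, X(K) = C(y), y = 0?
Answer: 23147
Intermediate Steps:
X(K) = -1
Q(W) = -2 + W
p(T) = 10 - 2*T (p(T) = 9 - ((-1 + T) + T) = 9 - (-1 + 2*T) = 9 + (1 - 2*T) = 10 - 2*T)
U(n, j) = 0 (U(n, j) = 10 - 2*5 = 10 - 10 = 0)
B = -1277 (B = 5 - (-83 - 39*(-35)) = 5 - (-83 + 1365) = 5 - 1*1282 = 5 - 1282 = -1277)
(U(-153, 12) + 24424) + B = (0 + 24424) - 1277 = 24424 - 1277 = 23147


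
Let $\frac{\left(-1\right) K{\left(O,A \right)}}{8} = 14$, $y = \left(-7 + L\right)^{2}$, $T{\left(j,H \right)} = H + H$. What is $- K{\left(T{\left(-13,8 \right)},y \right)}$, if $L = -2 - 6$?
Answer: $112$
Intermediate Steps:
$L = -8$ ($L = -2 - 6 = -8$)
$T{\left(j,H \right)} = 2 H$
$y = 225$ ($y = \left(-7 - 8\right)^{2} = \left(-15\right)^{2} = 225$)
$K{\left(O,A \right)} = -112$ ($K{\left(O,A \right)} = \left(-8\right) 14 = -112$)
$- K{\left(T{\left(-13,8 \right)},y \right)} = \left(-1\right) \left(-112\right) = 112$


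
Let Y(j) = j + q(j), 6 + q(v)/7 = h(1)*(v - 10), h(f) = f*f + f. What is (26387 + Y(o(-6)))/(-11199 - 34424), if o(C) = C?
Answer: -26115/45623 ≈ -0.57241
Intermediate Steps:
h(f) = f + f**2 (h(f) = f**2 + f = f + f**2)
q(v) = -182 + 14*v (q(v) = -42 + 7*((1*(1 + 1))*(v - 10)) = -42 + 7*((1*2)*(-10 + v)) = -42 + 7*(2*(-10 + v)) = -42 + 7*(-20 + 2*v) = -42 + (-140 + 14*v) = -182 + 14*v)
Y(j) = -182 + 15*j (Y(j) = j + (-182 + 14*j) = -182 + 15*j)
(26387 + Y(o(-6)))/(-11199 - 34424) = (26387 + (-182 + 15*(-6)))/(-11199 - 34424) = (26387 + (-182 - 90))/(-45623) = (26387 - 272)*(-1/45623) = 26115*(-1/45623) = -26115/45623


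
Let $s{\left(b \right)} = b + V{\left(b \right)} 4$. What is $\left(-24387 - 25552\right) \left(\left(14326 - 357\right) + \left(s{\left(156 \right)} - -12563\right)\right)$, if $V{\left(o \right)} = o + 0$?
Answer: $-1363933968$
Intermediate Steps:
$V{\left(o \right)} = o$
$s{\left(b \right)} = 5 b$ ($s{\left(b \right)} = b + b 4 = b + 4 b = 5 b$)
$\left(-24387 - 25552\right) \left(\left(14326 - 357\right) + \left(s{\left(156 \right)} - -12563\right)\right) = \left(-24387 - 25552\right) \left(\left(14326 - 357\right) + \left(5 \cdot 156 - -12563\right)\right) = - 49939 \left(13969 + \left(780 + 12563\right)\right) = - 49939 \left(13969 + 13343\right) = \left(-49939\right) 27312 = -1363933968$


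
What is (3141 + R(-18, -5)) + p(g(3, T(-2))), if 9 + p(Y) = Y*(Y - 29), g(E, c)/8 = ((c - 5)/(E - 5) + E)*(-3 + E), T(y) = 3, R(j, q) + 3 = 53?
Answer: 3182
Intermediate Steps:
R(j, q) = 50 (R(j, q) = -3 + 53 = 50)
g(E, c) = 8*(-3 + E)*(E + (-5 + c)/(-5 + E)) (g(E, c) = 8*(((c - 5)/(E - 5) + E)*(-3 + E)) = 8*(((-5 + c)/(-5 + E) + E)*(-3 + E)) = 8*((E + (-5 + c)/(-5 + E))*(-3 + E)) = 8*((-3 + E)*(E + (-5 + c)/(-5 + E))) = 8*(-3 + E)*(E + (-5 + c)/(-5 + E)))
p(Y) = -9 + Y*(-29 + Y) (p(Y) = -9 + Y*(Y - 29) = -9 + Y*(-29 + Y))
(3141 + R(-18, -5)) + p(g(3, T(-2))) = (3141 + 50) + (-9 + (8*(15 + 3**3 - 8*3**2 - 3*3 + 10*3 + 3*3)/(-5 + 3))**2 - 232*(15 + 3**3 - 8*3**2 - 3*3 + 10*3 + 3*3)/(-5 + 3)) = 3191 + (-9 + (8*(15 + 27 - 8*9 - 9 + 30 + 9)/(-2))**2 - 232*(15 + 27 - 8*9 - 9 + 30 + 9)/(-2)) = 3191 + (-9 + (8*(-1/2)*(15 + 27 - 72 - 9 + 30 + 9))**2 - 232*(-1)*(15 + 27 - 72 - 9 + 30 + 9)/2) = 3191 + (-9 + (8*(-1/2)*0)**2 - 232*(-1)*0/2) = 3191 + (-9 + 0**2 - 29*0) = 3191 + (-9 + 0 + 0) = 3191 - 9 = 3182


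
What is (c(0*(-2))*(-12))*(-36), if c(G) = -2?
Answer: -864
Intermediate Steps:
(c(0*(-2))*(-12))*(-36) = -2*(-12)*(-36) = 24*(-36) = -864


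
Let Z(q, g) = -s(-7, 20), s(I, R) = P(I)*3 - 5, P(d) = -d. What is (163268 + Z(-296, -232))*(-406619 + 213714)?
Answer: -31492127060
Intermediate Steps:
s(I, R) = -5 - 3*I (s(I, R) = -I*3 - 5 = -3*I - 5 = -5 - 3*I)
Z(q, g) = -16 (Z(q, g) = -(-5 - 3*(-7)) = -(-5 + 21) = -1*16 = -16)
(163268 + Z(-296, -232))*(-406619 + 213714) = (163268 - 16)*(-406619 + 213714) = 163252*(-192905) = -31492127060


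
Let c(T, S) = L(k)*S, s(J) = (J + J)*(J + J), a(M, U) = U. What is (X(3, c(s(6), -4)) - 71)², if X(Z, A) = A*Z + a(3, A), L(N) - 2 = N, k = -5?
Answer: 529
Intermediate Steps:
s(J) = 4*J² (s(J) = (2*J)*(2*J) = 4*J²)
L(N) = 2 + N
c(T, S) = -3*S (c(T, S) = (2 - 5)*S = -3*S)
X(Z, A) = A + A*Z (X(Z, A) = A*Z + A = A + A*Z)
(X(3, c(s(6), -4)) - 71)² = ((-3*(-4))*(1 + 3) - 71)² = (12*4 - 71)² = (48 - 71)² = (-23)² = 529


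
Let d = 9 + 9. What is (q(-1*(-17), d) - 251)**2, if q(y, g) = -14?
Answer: 70225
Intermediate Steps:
d = 18
(q(-1*(-17), d) - 251)**2 = (-14 - 251)**2 = (-265)**2 = 70225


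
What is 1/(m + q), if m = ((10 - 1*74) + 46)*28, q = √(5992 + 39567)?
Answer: -504/208457 - √45559/208457 ≈ -0.0034417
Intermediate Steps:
q = √45559 ≈ 213.45
m = -504 (m = ((10 - 74) + 46)*28 = (-64 + 46)*28 = -18*28 = -504)
1/(m + q) = 1/(-504 + √45559)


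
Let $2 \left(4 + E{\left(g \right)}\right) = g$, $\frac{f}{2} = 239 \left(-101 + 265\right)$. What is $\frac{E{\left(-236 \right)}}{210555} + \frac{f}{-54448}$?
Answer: $- \frac{50342897}{34952130} \approx -1.4403$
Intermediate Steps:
$f = 78392$ ($f = 2 \cdot 239 \left(-101 + 265\right) = 2 \cdot 239 \cdot 164 = 2 \cdot 39196 = 78392$)
$E{\left(g \right)} = -4 + \frac{g}{2}$
$\frac{E{\left(-236 \right)}}{210555} + \frac{f}{-54448} = \frac{-4 + \frac{1}{2} \left(-236\right)}{210555} + \frac{78392}{-54448} = \left(-4 - 118\right) \frac{1}{210555} + 78392 \left(- \frac{1}{54448}\right) = \left(-122\right) \frac{1}{210555} - \frac{239}{166} = - \frac{122}{210555} - \frac{239}{166} = - \frac{50342897}{34952130}$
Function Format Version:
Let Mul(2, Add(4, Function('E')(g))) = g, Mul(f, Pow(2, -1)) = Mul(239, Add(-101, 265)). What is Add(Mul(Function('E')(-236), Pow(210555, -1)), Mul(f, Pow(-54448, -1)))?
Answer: Rational(-50342897, 34952130) ≈ -1.4403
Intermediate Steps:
f = 78392 (f = Mul(2, Mul(239, Add(-101, 265))) = Mul(2, Mul(239, 164)) = Mul(2, 39196) = 78392)
Function('E')(g) = Add(-4, Mul(Rational(1, 2), g))
Add(Mul(Function('E')(-236), Pow(210555, -1)), Mul(f, Pow(-54448, -1))) = Add(Mul(Add(-4, Mul(Rational(1, 2), -236)), Pow(210555, -1)), Mul(78392, Pow(-54448, -1))) = Add(Mul(Add(-4, -118), Rational(1, 210555)), Mul(78392, Rational(-1, 54448))) = Add(Mul(-122, Rational(1, 210555)), Rational(-239, 166)) = Add(Rational(-122, 210555), Rational(-239, 166)) = Rational(-50342897, 34952130)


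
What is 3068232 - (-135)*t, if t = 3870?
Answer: 3590682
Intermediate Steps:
3068232 - (-135)*t = 3068232 - (-135)*3870 = 3068232 - 1*(-522450) = 3068232 + 522450 = 3590682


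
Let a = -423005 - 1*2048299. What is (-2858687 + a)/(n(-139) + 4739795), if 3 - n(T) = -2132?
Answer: -5329991/4741930 ≈ -1.1240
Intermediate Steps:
n(T) = 2135 (n(T) = 3 - 1*(-2132) = 3 + 2132 = 2135)
a = -2471304 (a = -423005 - 2048299 = -2471304)
(-2858687 + a)/(n(-139) + 4739795) = (-2858687 - 2471304)/(2135 + 4739795) = -5329991/4741930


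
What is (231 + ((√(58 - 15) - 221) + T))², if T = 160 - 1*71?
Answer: (99 + √43)² ≈ 11142.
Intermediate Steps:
T = 89 (T = 160 - 71 = 89)
(231 + ((√(58 - 15) - 221) + T))² = (231 + ((√(58 - 15) - 221) + 89))² = (231 + ((√43 - 221) + 89))² = (231 + ((-221 + √43) + 89))² = (231 + (-132 + √43))² = (99 + √43)²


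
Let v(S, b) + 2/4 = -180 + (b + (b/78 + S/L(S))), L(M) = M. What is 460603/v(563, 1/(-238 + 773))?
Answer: -9610481595/3745228 ≈ -2566.1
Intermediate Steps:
v(S, b) = -359/2 + 79*b/78 (v(S, b) = -½ + (-180 + (b + (b/78 + S/S))) = -½ + (-180 + (b + (b*(1/78) + 1))) = -½ + (-180 + (b + (b/78 + 1))) = -½ + (-180 + (b + (1 + b/78))) = -½ + (-180 + (1 + 79*b/78)) = -½ + (-179 + 79*b/78) = -359/2 + 79*b/78)
460603/v(563, 1/(-238 + 773)) = 460603/(-359/2 + 79/(78*(-238 + 773))) = 460603/(-359/2 + (79/78)/535) = 460603/(-359/2 + (79/78)*(1/535)) = 460603/(-359/2 + 79/41730) = 460603/(-3745228/20865) = 460603*(-20865/3745228) = -9610481595/3745228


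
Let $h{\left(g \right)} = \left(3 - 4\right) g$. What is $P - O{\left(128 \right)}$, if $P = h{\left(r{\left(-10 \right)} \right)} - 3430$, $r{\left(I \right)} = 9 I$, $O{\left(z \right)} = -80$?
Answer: $-3260$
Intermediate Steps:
$h{\left(g \right)} = - g$
$P = -3340$ ($P = - 9 \left(-10\right) - 3430 = \left(-1\right) \left(-90\right) - 3430 = 90 - 3430 = -3340$)
$P - O{\left(128 \right)} = -3340 - -80 = -3340 + 80 = -3260$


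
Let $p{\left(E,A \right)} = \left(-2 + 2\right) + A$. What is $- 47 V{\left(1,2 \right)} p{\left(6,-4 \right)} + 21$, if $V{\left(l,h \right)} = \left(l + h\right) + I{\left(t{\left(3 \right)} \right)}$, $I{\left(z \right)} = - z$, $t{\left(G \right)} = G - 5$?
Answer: $961$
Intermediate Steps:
$t{\left(G \right)} = -5 + G$
$p{\left(E,A \right)} = A$ ($p{\left(E,A \right)} = 0 + A = A$)
$V{\left(l,h \right)} = 2 + h + l$ ($V{\left(l,h \right)} = \left(l + h\right) - \left(-5 + 3\right) = \left(h + l\right) - -2 = \left(h + l\right) + 2 = 2 + h + l$)
$- 47 V{\left(1,2 \right)} p{\left(6,-4 \right)} + 21 = - 47 \left(2 + 2 + 1\right) \left(-4\right) + 21 = - 47 \cdot 5 \left(-4\right) + 21 = \left(-47\right) \left(-20\right) + 21 = 940 + 21 = 961$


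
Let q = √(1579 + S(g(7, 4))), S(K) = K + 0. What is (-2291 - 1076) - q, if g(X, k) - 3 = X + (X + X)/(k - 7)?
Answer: -3367 - 7*√291/3 ≈ -3406.8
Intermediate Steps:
g(X, k) = 3 + X + 2*X/(-7 + k) (g(X, k) = 3 + (X + (X + X)/(k - 7)) = 3 + (X + (2*X)/(-7 + k)) = 3 + (X + 2*X/(-7 + k)) = 3 + X + 2*X/(-7 + k))
S(K) = K
q = 7*√291/3 (q = √(1579 + (-21 - 5*7 + 3*4 + 7*4)/(-7 + 4)) = √(1579 + (-21 - 35 + 12 + 28)/(-3)) = √(1579 - ⅓*(-16)) = √(1579 + 16/3) = √(4753/3) = 7*√291/3 ≈ 39.804)
(-2291 - 1076) - q = (-2291 - 1076) - 7*√291/3 = -3367 - 7*√291/3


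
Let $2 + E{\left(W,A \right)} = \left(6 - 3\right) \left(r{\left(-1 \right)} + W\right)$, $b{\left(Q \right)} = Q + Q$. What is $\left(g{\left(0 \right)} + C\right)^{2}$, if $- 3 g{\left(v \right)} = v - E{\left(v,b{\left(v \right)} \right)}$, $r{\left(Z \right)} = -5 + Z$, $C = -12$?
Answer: $\frac{3136}{9} \approx 348.44$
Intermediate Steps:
$b{\left(Q \right)} = 2 Q$
$E{\left(W,A \right)} = -20 + 3 W$ ($E{\left(W,A \right)} = -2 + \left(6 - 3\right) \left(\left(-5 - 1\right) + W\right) = -2 + 3 \left(-6 + W\right) = -2 + \left(-18 + 3 W\right) = -20 + 3 W$)
$g{\left(v \right)} = - \frac{20}{3} + \frac{2 v}{3}$ ($g{\left(v \right)} = - \frac{v - \left(-20 + 3 v\right)}{3} = - \frac{20 - 2 v}{3} = - \frac{20}{3} + \frac{2 v}{3}$)
$\left(g{\left(0 \right)} + C\right)^{2} = \left(\left(- \frac{20}{3} + \frac{2}{3} \cdot 0\right) - 12\right)^{2} = \left(\left(- \frac{20}{3} + 0\right) - 12\right)^{2} = \left(- \frac{20}{3} - 12\right)^{2} = \left(- \frac{56}{3}\right)^{2} = \frac{3136}{9}$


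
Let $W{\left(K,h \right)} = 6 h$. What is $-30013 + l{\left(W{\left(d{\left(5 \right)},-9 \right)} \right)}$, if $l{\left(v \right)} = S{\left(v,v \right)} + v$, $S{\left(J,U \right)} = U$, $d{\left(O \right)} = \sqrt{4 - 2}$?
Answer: $-30121$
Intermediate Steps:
$d{\left(O \right)} = \sqrt{2}$
$l{\left(v \right)} = 2 v$ ($l{\left(v \right)} = v + v = 2 v$)
$-30013 + l{\left(W{\left(d{\left(5 \right)},-9 \right)} \right)} = -30013 + 2 \cdot 6 \left(-9\right) = -30013 + 2 \left(-54\right) = -30013 - 108 = -30121$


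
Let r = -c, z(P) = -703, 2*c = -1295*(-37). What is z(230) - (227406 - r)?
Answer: -504133/2 ≈ -2.5207e+5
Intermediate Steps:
c = 47915/2 (c = (-1295*(-37))/2 = (1/2)*47915 = 47915/2 ≈ 23958.)
r = -47915/2 (r = -1*47915/2 = -47915/2 ≈ -23958.)
z(230) - (227406 - r) = -703 - (227406 - 1*(-47915/2)) = -703 - (227406 + 47915/2) = -703 - 1*502727/2 = -703 - 502727/2 = -504133/2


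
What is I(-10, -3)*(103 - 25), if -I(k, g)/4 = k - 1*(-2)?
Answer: 2496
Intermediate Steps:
I(k, g) = -8 - 4*k (I(k, g) = -4*(k - 1*(-2)) = -4*(k + 2) = -4*(2 + k) = -8 - 4*k)
I(-10, -3)*(103 - 25) = (-8 - 4*(-10))*(103 - 25) = (-8 + 40)*78 = 32*78 = 2496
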